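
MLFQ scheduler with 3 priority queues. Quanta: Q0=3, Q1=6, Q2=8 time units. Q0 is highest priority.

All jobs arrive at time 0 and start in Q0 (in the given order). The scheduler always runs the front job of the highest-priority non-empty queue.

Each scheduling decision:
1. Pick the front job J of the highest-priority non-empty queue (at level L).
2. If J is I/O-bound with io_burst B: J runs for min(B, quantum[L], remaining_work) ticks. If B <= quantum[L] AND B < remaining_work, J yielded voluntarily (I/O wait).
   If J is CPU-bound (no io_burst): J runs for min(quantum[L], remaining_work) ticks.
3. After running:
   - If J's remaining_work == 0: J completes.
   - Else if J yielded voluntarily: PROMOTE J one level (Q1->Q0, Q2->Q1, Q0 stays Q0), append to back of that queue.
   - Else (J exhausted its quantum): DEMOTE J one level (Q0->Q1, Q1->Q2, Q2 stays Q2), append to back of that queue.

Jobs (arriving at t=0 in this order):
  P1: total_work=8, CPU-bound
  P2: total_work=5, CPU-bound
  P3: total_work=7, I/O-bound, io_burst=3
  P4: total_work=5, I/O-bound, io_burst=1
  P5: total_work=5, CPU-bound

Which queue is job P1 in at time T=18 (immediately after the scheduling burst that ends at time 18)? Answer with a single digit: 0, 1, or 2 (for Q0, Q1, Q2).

t=0-3: P1@Q0 runs 3, rem=5, quantum used, demote→Q1. Q0=[P2,P3,P4,P5] Q1=[P1] Q2=[]
t=3-6: P2@Q0 runs 3, rem=2, quantum used, demote→Q1. Q0=[P3,P4,P5] Q1=[P1,P2] Q2=[]
t=6-9: P3@Q0 runs 3, rem=4, I/O yield, promote→Q0. Q0=[P4,P5,P3] Q1=[P1,P2] Q2=[]
t=9-10: P4@Q0 runs 1, rem=4, I/O yield, promote→Q0. Q0=[P5,P3,P4] Q1=[P1,P2] Q2=[]
t=10-13: P5@Q0 runs 3, rem=2, quantum used, demote→Q1. Q0=[P3,P4] Q1=[P1,P2,P5] Q2=[]
t=13-16: P3@Q0 runs 3, rem=1, I/O yield, promote→Q0. Q0=[P4,P3] Q1=[P1,P2,P5] Q2=[]
t=16-17: P4@Q0 runs 1, rem=3, I/O yield, promote→Q0. Q0=[P3,P4] Q1=[P1,P2,P5] Q2=[]
t=17-18: P3@Q0 runs 1, rem=0, completes. Q0=[P4] Q1=[P1,P2,P5] Q2=[]
t=18-19: P4@Q0 runs 1, rem=2, I/O yield, promote→Q0. Q0=[P4] Q1=[P1,P2,P5] Q2=[]
t=19-20: P4@Q0 runs 1, rem=1, I/O yield, promote→Q0. Q0=[P4] Q1=[P1,P2,P5] Q2=[]
t=20-21: P4@Q0 runs 1, rem=0, completes. Q0=[] Q1=[P1,P2,P5] Q2=[]
t=21-26: P1@Q1 runs 5, rem=0, completes. Q0=[] Q1=[P2,P5] Q2=[]
t=26-28: P2@Q1 runs 2, rem=0, completes. Q0=[] Q1=[P5] Q2=[]
t=28-30: P5@Q1 runs 2, rem=0, completes. Q0=[] Q1=[] Q2=[]

Answer: 1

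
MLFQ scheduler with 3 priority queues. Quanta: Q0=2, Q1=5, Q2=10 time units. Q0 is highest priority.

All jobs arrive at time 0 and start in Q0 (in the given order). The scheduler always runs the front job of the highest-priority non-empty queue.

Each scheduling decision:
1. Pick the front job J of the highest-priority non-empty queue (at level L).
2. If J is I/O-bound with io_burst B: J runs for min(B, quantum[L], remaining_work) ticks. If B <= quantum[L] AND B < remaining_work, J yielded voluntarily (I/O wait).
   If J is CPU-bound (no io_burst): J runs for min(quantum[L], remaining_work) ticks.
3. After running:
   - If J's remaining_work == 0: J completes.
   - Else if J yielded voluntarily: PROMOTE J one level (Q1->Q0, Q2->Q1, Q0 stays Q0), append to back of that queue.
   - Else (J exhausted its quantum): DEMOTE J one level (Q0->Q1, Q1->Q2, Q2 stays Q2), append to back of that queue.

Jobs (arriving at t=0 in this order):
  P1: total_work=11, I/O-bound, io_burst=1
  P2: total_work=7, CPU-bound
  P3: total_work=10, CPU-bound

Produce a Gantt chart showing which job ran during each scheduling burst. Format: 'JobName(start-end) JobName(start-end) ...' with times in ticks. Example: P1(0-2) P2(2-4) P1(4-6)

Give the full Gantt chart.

Answer: P1(0-1) P2(1-3) P3(3-5) P1(5-6) P1(6-7) P1(7-8) P1(8-9) P1(9-10) P1(10-11) P1(11-12) P1(12-13) P1(13-14) P1(14-15) P2(15-20) P3(20-25) P3(25-28)

Derivation:
t=0-1: P1@Q0 runs 1, rem=10, I/O yield, promote→Q0. Q0=[P2,P3,P1] Q1=[] Q2=[]
t=1-3: P2@Q0 runs 2, rem=5, quantum used, demote→Q1. Q0=[P3,P1] Q1=[P2] Q2=[]
t=3-5: P3@Q0 runs 2, rem=8, quantum used, demote→Q1. Q0=[P1] Q1=[P2,P3] Q2=[]
t=5-6: P1@Q0 runs 1, rem=9, I/O yield, promote→Q0. Q0=[P1] Q1=[P2,P3] Q2=[]
t=6-7: P1@Q0 runs 1, rem=8, I/O yield, promote→Q0. Q0=[P1] Q1=[P2,P3] Q2=[]
t=7-8: P1@Q0 runs 1, rem=7, I/O yield, promote→Q0. Q0=[P1] Q1=[P2,P3] Q2=[]
t=8-9: P1@Q0 runs 1, rem=6, I/O yield, promote→Q0. Q0=[P1] Q1=[P2,P3] Q2=[]
t=9-10: P1@Q0 runs 1, rem=5, I/O yield, promote→Q0. Q0=[P1] Q1=[P2,P3] Q2=[]
t=10-11: P1@Q0 runs 1, rem=4, I/O yield, promote→Q0. Q0=[P1] Q1=[P2,P3] Q2=[]
t=11-12: P1@Q0 runs 1, rem=3, I/O yield, promote→Q0. Q0=[P1] Q1=[P2,P3] Q2=[]
t=12-13: P1@Q0 runs 1, rem=2, I/O yield, promote→Q0. Q0=[P1] Q1=[P2,P3] Q2=[]
t=13-14: P1@Q0 runs 1, rem=1, I/O yield, promote→Q0. Q0=[P1] Q1=[P2,P3] Q2=[]
t=14-15: P1@Q0 runs 1, rem=0, completes. Q0=[] Q1=[P2,P3] Q2=[]
t=15-20: P2@Q1 runs 5, rem=0, completes. Q0=[] Q1=[P3] Q2=[]
t=20-25: P3@Q1 runs 5, rem=3, quantum used, demote→Q2. Q0=[] Q1=[] Q2=[P3]
t=25-28: P3@Q2 runs 3, rem=0, completes. Q0=[] Q1=[] Q2=[]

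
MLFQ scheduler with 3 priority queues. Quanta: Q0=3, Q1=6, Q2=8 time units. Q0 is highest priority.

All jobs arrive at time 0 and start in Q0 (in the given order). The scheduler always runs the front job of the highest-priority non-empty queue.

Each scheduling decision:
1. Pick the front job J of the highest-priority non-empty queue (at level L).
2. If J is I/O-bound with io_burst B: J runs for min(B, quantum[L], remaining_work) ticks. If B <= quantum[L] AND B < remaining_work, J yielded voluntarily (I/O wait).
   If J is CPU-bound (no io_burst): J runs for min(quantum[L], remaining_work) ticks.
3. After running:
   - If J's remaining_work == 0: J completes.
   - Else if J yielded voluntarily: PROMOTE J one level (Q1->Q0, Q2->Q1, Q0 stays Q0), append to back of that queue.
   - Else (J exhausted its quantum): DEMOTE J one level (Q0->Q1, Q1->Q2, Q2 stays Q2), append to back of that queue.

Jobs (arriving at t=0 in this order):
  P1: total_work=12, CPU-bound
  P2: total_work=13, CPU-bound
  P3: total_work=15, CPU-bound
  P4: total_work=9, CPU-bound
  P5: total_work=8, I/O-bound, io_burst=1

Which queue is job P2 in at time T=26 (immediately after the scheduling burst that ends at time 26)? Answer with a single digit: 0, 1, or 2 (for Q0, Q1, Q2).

t=0-3: P1@Q0 runs 3, rem=9, quantum used, demote→Q1. Q0=[P2,P3,P4,P5] Q1=[P1] Q2=[]
t=3-6: P2@Q0 runs 3, rem=10, quantum used, demote→Q1. Q0=[P3,P4,P5] Q1=[P1,P2] Q2=[]
t=6-9: P3@Q0 runs 3, rem=12, quantum used, demote→Q1. Q0=[P4,P5] Q1=[P1,P2,P3] Q2=[]
t=9-12: P4@Q0 runs 3, rem=6, quantum used, demote→Q1. Q0=[P5] Q1=[P1,P2,P3,P4] Q2=[]
t=12-13: P5@Q0 runs 1, rem=7, I/O yield, promote→Q0. Q0=[P5] Q1=[P1,P2,P3,P4] Q2=[]
t=13-14: P5@Q0 runs 1, rem=6, I/O yield, promote→Q0. Q0=[P5] Q1=[P1,P2,P3,P4] Q2=[]
t=14-15: P5@Q0 runs 1, rem=5, I/O yield, promote→Q0. Q0=[P5] Q1=[P1,P2,P3,P4] Q2=[]
t=15-16: P5@Q0 runs 1, rem=4, I/O yield, promote→Q0. Q0=[P5] Q1=[P1,P2,P3,P4] Q2=[]
t=16-17: P5@Q0 runs 1, rem=3, I/O yield, promote→Q0. Q0=[P5] Q1=[P1,P2,P3,P4] Q2=[]
t=17-18: P5@Q0 runs 1, rem=2, I/O yield, promote→Q0. Q0=[P5] Q1=[P1,P2,P3,P4] Q2=[]
t=18-19: P5@Q0 runs 1, rem=1, I/O yield, promote→Q0. Q0=[P5] Q1=[P1,P2,P3,P4] Q2=[]
t=19-20: P5@Q0 runs 1, rem=0, completes. Q0=[] Q1=[P1,P2,P3,P4] Q2=[]
t=20-26: P1@Q1 runs 6, rem=3, quantum used, demote→Q2. Q0=[] Q1=[P2,P3,P4] Q2=[P1]
t=26-32: P2@Q1 runs 6, rem=4, quantum used, demote→Q2. Q0=[] Q1=[P3,P4] Q2=[P1,P2]
t=32-38: P3@Q1 runs 6, rem=6, quantum used, demote→Q2. Q0=[] Q1=[P4] Q2=[P1,P2,P3]
t=38-44: P4@Q1 runs 6, rem=0, completes. Q0=[] Q1=[] Q2=[P1,P2,P3]
t=44-47: P1@Q2 runs 3, rem=0, completes. Q0=[] Q1=[] Q2=[P2,P3]
t=47-51: P2@Q2 runs 4, rem=0, completes. Q0=[] Q1=[] Q2=[P3]
t=51-57: P3@Q2 runs 6, rem=0, completes. Q0=[] Q1=[] Q2=[]

Answer: 1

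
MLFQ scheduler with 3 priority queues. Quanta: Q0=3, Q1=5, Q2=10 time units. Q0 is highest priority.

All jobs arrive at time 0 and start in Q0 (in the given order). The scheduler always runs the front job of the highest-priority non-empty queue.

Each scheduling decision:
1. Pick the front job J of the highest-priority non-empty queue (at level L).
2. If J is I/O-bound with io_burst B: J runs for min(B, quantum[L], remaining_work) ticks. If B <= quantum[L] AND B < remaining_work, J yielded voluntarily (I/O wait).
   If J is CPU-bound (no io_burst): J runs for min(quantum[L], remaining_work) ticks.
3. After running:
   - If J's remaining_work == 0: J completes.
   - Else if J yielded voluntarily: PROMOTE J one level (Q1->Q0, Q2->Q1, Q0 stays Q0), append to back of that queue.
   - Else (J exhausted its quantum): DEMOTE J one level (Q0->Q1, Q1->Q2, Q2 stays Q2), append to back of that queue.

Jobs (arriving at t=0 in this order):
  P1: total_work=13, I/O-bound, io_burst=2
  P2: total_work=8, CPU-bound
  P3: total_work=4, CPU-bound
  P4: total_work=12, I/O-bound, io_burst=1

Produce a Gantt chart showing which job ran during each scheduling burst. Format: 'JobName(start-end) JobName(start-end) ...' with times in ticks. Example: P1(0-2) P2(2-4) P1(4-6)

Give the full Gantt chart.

Answer: P1(0-2) P2(2-5) P3(5-8) P4(8-9) P1(9-11) P4(11-12) P1(12-14) P4(14-15) P1(15-17) P4(17-18) P1(18-20) P4(20-21) P1(21-23) P4(23-24) P1(24-25) P4(25-26) P4(26-27) P4(27-28) P4(28-29) P4(29-30) P4(30-31) P2(31-36) P3(36-37)

Derivation:
t=0-2: P1@Q0 runs 2, rem=11, I/O yield, promote→Q0. Q0=[P2,P3,P4,P1] Q1=[] Q2=[]
t=2-5: P2@Q0 runs 3, rem=5, quantum used, demote→Q1. Q0=[P3,P4,P1] Q1=[P2] Q2=[]
t=5-8: P3@Q0 runs 3, rem=1, quantum used, demote→Q1. Q0=[P4,P1] Q1=[P2,P3] Q2=[]
t=8-9: P4@Q0 runs 1, rem=11, I/O yield, promote→Q0. Q0=[P1,P4] Q1=[P2,P3] Q2=[]
t=9-11: P1@Q0 runs 2, rem=9, I/O yield, promote→Q0. Q0=[P4,P1] Q1=[P2,P3] Q2=[]
t=11-12: P4@Q0 runs 1, rem=10, I/O yield, promote→Q0. Q0=[P1,P4] Q1=[P2,P3] Q2=[]
t=12-14: P1@Q0 runs 2, rem=7, I/O yield, promote→Q0. Q0=[P4,P1] Q1=[P2,P3] Q2=[]
t=14-15: P4@Q0 runs 1, rem=9, I/O yield, promote→Q0. Q0=[P1,P4] Q1=[P2,P3] Q2=[]
t=15-17: P1@Q0 runs 2, rem=5, I/O yield, promote→Q0. Q0=[P4,P1] Q1=[P2,P3] Q2=[]
t=17-18: P4@Q0 runs 1, rem=8, I/O yield, promote→Q0. Q0=[P1,P4] Q1=[P2,P3] Q2=[]
t=18-20: P1@Q0 runs 2, rem=3, I/O yield, promote→Q0. Q0=[P4,P1] Q1=[P2,P3] Q2=[]
t=20-21: P4@Q0 runs 1, rem=7, I/O yield, promote→Q0. Q0=[P1,P4] Q1=[P2,P3] Q2=[]
t=21-23: P1@Q0 runs 2, rem=1, I/O yield, promote→Q0. Q0=[P4,P1] Q1=[P2,P3] Q2=[]
t=23-24: P4@Q0 runs 1, rem=6, I/O yield, promote→Q0. Q0=[P1,P4] Q1=[P2,P3] Q2=[]
t=24-25: P1@Q0 runs 1, rem=0, completes. Q0=[P4] Q1=[P2,P3] Q2=[]
t=25-26: P4@Q0 runs 1, rem=5, I/O yield, promote→Q0. Q0=[P4] Q1=[P2,P3] Q2=[]
t=26-27: P4@Q0 runs 1, rem=4, I/O yield, promote→Q0. Q0=[P4] Q1=[P2,P3] Q2=[]
t=27-28: P4@Q0 runs 1, rem=3, I/O yield, promote→Q0. Q0=[P4] Q1=[P2,P3] Q2=[]
t=28-29: P4@Q0 runs 1, rem=2, I/O yield, promote→Q0. Q0=[P4] Q1=[P2,P3] Q2=[]
t=29-30: P4@Q0 runs 1, rem=1, I/O yield, promote→Q0. Q0=[P4] Q1=[P2,P3] Q2=[]
t=30-31: P4@Q0 runs 1, rem=0, completes. Q0=[] Q1=[P2,P3] Q2=[]
t=31-36: P2@Q1 runs 5, rem=0, completes. Q0=[] Q1=[P3] Q2=[]
t=36-37: P3@Q1 runs 1, rem=0, completes. Q0=[] Q1=[] Q2=[]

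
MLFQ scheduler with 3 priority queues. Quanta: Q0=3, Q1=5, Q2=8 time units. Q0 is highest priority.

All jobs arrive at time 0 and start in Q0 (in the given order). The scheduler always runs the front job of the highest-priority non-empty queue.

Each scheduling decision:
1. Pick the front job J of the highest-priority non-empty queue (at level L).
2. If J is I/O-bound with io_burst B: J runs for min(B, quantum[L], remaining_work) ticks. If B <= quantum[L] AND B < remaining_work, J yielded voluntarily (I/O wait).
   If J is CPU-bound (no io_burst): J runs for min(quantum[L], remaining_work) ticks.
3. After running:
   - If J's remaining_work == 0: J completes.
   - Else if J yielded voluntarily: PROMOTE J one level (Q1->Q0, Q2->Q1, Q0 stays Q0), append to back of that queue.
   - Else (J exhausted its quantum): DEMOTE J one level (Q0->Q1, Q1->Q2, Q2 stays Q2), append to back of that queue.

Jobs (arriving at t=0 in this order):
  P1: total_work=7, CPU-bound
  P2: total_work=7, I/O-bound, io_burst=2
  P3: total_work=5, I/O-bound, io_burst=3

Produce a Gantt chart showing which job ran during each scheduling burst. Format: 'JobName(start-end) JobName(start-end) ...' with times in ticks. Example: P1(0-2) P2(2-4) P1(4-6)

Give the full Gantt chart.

t=0-3: P1@Q0 runs 3, rem=4, quantum used, demote→Q1. Q0=[P2,P3] Q1=[P1] Q2=[]
t=3-5: P2@Q0 runs 2, rem=5, I/O yield, promote→Q0. Q0=[P3,P2] Q1=[P1] Q2=[]
t=5-8: P3@Q0 runs 3, rem=2, I/O yield, promote→Q0. Q0=[P2,P3] Q1=[P1] Q2=[]
t=8-10: P2@Q0 runs 2, rem=3, I/O yield, promote→Q0. Q0=[P3,P2] Q1=[P1] Q2=[]
t=10-12: P3@Q0 runs 2, rem=0, completes. Q0=[P2] Q1=[P1] Q2=[]
t=12-14: P2@Q0 runs 2, rem=1, I/O yield, promote→Q0. Q0=[P2] Q1=[P1] Q2=[]
t=14-15: P2@Q0 runs 1, rem=0, completes. Q0=[] Q1=[P1] Q2=[]
t=15-19: P1@Q1 runs 4, rem=0, completes. Q0=[] Q1=[] Q2=[]

Answer: P1(0-3) P2(3-5) P3(5-8) P2(8-10) P3(10-12) P2(12-14) P2(14-15) P1(15-19)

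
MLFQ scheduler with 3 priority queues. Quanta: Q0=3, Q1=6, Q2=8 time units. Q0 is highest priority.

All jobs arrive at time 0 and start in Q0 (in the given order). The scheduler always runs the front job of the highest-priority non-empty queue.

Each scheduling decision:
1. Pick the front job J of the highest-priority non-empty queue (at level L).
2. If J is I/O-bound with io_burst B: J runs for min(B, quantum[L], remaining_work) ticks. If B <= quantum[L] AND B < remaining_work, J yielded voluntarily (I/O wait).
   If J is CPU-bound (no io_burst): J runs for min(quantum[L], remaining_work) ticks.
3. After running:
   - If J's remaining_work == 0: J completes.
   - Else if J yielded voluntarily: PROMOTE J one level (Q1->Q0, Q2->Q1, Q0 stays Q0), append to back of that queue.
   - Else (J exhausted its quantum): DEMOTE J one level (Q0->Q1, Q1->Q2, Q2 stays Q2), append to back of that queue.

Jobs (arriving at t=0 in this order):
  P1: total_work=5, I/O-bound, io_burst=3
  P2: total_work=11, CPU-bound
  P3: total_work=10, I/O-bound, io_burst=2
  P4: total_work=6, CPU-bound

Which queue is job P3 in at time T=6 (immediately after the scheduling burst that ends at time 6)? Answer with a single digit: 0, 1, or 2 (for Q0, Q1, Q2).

Answer: 0

Derivation:
t=0-3: P1@Q0 runs 3, rem=2, I/O yield, promote→Q0. Q0=[P2,P3,P4,P1] Q1=[] Q2=[]
t=3-6: P2@Q0 runs 3, rem=8, quantum used, demote→Q1. Q0=[P3,P4,P1] Q1=[P2] Q2=[]
t=6-8: P3@Q0 runs 2, rem=8, I/O yield, promote→Q0. Q0=[P4,P1,P3] Q1=[P2] Q2=[]
t=8-11: P4@Q0 runs 3, rem=3, quantum used, demote→Q1. Q0=[P1,P3] Q1=[P2,P4] Q2=[]
t=11-13: P1@Q0 runs 2, rem=0, completes. Q0=[P3] Q1=[P2,P4] Q2=[]
t=13-15: P3@Q0 runs 2, rem=6, I/O yield, promote→Q0. Q0=[P3] Q1=[P2,P4] Q2=[]
t=15-17: P3@Q0 runs 2, rem=4, I/O yield, promote→Q0. Q0=[P3] Q1=[P2,P4] Q2=[]
t=17-19: P3@Q0 runs 2, rem=2, I/O yield, promote→Q0. Q0=[P3] Q1=[P2,P4] Q2=[]
t=19-21: P3@Q0 runs 2, rem=0, completes. Q0=[] Q1=[P2,P4] Q2=[]
t=21-27: P2@Q1 runs 6, rem=2, quantum used, demote→Q2. Q0=[] Q1=[P4] Q2=[P2]
t=27-30: P4@Q1 runs 3, rem=0, completes. Q0=[] Q1=[] Q2=[P2]
t=30-32: P2@Q2 runs 2, rem=0, completes. Q0=[] Q1=[] Q2=[]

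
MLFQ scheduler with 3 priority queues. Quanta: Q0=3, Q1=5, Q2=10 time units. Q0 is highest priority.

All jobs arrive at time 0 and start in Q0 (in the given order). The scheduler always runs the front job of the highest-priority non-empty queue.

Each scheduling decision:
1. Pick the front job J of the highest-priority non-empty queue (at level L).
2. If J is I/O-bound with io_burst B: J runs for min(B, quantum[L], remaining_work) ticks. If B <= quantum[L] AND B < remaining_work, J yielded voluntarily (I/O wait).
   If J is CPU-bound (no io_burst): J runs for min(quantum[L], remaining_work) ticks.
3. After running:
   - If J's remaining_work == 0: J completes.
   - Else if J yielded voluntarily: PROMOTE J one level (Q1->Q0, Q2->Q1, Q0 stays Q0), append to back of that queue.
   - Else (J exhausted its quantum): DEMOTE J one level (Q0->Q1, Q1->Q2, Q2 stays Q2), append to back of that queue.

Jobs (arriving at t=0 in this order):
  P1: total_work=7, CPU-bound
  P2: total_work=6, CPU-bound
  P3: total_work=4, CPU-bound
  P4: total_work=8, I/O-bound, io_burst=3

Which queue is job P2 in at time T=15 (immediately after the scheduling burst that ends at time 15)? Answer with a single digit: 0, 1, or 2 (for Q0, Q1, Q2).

Answer: 1

Derivation:
t=0-3: P1@Q0 runs 3, rem=4, quantum used, demote→Q1. Q0=[P2,P3,P4] Q1=[P1] Q2=[]
t=3-6: P2@Q0 runs 3, rem=3, quantum used, demote→Q1. Q0=[P3,P4] Q1=[P1,P2] Q2=[]
t=6-9: P3@Q0 runs 3, rem=1, quantum used, demote→Q1. Q0=[P4] Q1=[P1,P2,P3] Q2=[]
t=9-12: P4@Q0 runs 3, rem=5, I/O yield, promote→Q0. Q0=[P4] Q1=[P1,P2,P3] Q2=[]
t=12-15: P4@Q0 runs 3, rem=2, I/O yield, promote→Q0. Q0=[P4] Q1=[P1,P2,P3] Q2=[]
t=15-17: P4@Q0 runs 2, rem=0, completes. Q0=[] Q1=[P1,P2,P3] Q2=[]
t=17-21: P1@Q1 runs 4, rem=0, completes. Q0=[] Q1=[P2,P3] Q2=[]
t=21-24: P2@Q1 runs 3, rem=0, completes. Q0=[] Q1=[P3] Q2=[]
t=24-25: P3@Q1 runs 1, rem=0, completes. Q0=[] Q1=[] Q2=[]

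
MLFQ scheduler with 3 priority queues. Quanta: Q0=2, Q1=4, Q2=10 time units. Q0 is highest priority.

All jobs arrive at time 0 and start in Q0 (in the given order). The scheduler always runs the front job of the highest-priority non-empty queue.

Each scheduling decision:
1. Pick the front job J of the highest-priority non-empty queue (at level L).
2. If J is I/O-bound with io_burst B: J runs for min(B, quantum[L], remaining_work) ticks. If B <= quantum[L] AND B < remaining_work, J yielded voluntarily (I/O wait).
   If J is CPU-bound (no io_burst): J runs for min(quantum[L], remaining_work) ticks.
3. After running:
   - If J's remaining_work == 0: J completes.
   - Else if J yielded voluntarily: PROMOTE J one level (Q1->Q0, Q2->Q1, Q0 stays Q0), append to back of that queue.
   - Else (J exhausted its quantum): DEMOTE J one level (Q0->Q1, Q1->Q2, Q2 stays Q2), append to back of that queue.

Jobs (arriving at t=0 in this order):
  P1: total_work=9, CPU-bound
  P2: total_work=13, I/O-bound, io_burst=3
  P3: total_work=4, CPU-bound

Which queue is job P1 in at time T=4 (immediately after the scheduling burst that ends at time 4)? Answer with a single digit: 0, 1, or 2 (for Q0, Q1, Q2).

t=0-2: P1@Q0 runs 2, rem=7, quantum used, demote→Q1. Q0=[P2,P3] Q1=[P1] Q2=[]
t=2-4: P2@Q0 runs 2, rem=11, quantum used, demote→Q1. Q0=[P3] Q1=[P1,P2] Q2=[]
t=4-6: P3@Q0 runs 2, rem=2, quantum used, demote→Q1. Q0=[] Q1=[P1,P2,P3] Q2=[]
t=6-10: P1@Q1 runs 4, rem=3, quantum used, demote→Q2. Q0=[] Q1=[P2,P3] Q2=[P1]
t=10-13: P2@Q1 runs 3, rem=8, I/O yield, promote→Q0. Q0=[P2] Q1=[P3] Q2=[P1]
t=13-15: P2@Q0 runs 2, rem=6, quantum used, demote→Q1. Q0=[] Q1=[P3,P2] Q2=[P1]
t=15-17: P3@Q1 runs 2, rem=0, completes. Q0=[] Q1=[P2] Q2=[P1]
t=17-20: P2@Q1 runs 3, rem=3, I/O yield, promote→Q0. Q0=[P2] Q1=[] Q2=[P1]
t=20-22: P2@Q0 runs 2, rem=1, quantum used, demote→Q1. Q0=[] Q1=[P2] Q2=[P1]
t=22-23: P2@Q1 runs 1, rem=0, completes. Q0=[] Q1=[] Q2=[P1]
t=23-26: P1@Q2 runs 3, rem=0, completes. Q0=[] Q1=[] Q2=[]

Answer: 1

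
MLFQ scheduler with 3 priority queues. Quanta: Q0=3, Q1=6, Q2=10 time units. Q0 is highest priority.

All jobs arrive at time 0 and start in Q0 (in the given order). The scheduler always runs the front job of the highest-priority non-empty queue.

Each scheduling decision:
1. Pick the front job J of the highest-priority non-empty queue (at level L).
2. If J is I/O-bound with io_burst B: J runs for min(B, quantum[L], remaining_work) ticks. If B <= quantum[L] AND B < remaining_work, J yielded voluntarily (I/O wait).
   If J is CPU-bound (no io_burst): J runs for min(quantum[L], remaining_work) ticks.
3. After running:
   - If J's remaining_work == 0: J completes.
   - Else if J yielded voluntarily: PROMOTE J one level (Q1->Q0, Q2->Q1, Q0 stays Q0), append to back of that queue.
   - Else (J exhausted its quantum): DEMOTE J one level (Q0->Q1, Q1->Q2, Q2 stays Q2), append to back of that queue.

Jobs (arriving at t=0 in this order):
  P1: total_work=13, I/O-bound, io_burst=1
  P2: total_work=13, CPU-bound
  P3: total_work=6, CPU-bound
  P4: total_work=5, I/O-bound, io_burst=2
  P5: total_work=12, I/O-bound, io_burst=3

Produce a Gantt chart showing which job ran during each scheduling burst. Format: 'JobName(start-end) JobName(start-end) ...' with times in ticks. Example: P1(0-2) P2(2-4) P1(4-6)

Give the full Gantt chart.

Answer: P1(0-1) P2(1-4) P3(4-7) P4(7-9) P5(9-12) P1(12-13) P4(13-15) P5(15-18) P1(18-19) P4(19-20) P5(20-23) P1(23-24) P5(24-27) P1(27-28) P1(28-29) P1(29-30) P1(30-31) P1(31-32) P1(32-33) P1(33-34) P1(34-35) P1(35-36) P2(36-42) P3(42-45) P2(45-49)

Derivation:
t=0-1: P1@Q0 runs 1, rem=12, I/O yield, promote→Q0. Q0=[P2,P3,P4,P5,P1] Q1=[] Q2=[]
t=1-4: P2@Q0 runs 3, rem=10, quantum used, demote→Q1. Q0=[P3,P4,P5,P1] Q1=[P2] Q2=[]
t=4-7: P3@Q0 runs 3, rem=3, quantum used, demote→Q1. Q0=[P4,P5,P1] Q1=[P2,P3] Q2=[]
t=7-9: P4@Q0 runs 2, rem=3, I/O yield, promote→Q0. Q0=[P5,P1,P4] Q1=[P2,P3] Q2=[]
t=9-12: P5@Q0 runs 3, rem=9, I/O yield, promote→Q0. Q0=[P1,P4,P5] Q1=[P2,P3] Q2=[]
t=12-13: P1@Q0 runs 1, rem=11, I/O yield, promote→Q0. Q0=[P4,P5,P1] Q1=[P2,P3] Q2=[]
t=13-15: P4@Q0 runs 2, rem=1, I/O yield, promote→Q0. Q0=[P5,P1,P4] Q1=[P2,P3] Q2=[]
t=15-18: P5@Q0 runs 3, rem=6, I/O yield, promote→Q0. Q0=[P1,P4,P5] Q1=[P2,P3] Q2=[]
t=18-19: P1@Q0 runs 1, rem=10, I/O yield, promote→Q0. Q0=[P4,P5,P1] Q1=[P2,P3] Q2=[]
t=19-20: P4@Q0 runs 1, rem=0, completes. Q0=[P5,P1] Q1=[P2,P3] Q2=[]
t=20-23: P5@Q0 runs 3, rem=3, I/O yield, promote→Q0. Q0=[P1,P5] Q1=[P2,P3] Q2=[]
t=23-24: P1@Q0 runs 1, rem=9, I/O yield, promote→Q0. Q0=[P5,P1] Q1=[P2,P3] Q2=[]
t=24-27: P5@Q0 runs 3, rem=0, completes. Q0=[P1] Q1=[P2,P3] Q2=[]
t=27-28: P1@Q0 runs 1, rem=8, I/O yield, promote→Q0. Q0=[P1] Q1=[P2,P3] Q2=[]
t=28-29: P1@Q0 runs 1, rem=7, I/O yield, promote→Q0. Q0=[P1] Q1=[P2,P3] Q2=[]
t=29-30: P1@Q0 runs 1, rem=6, I/O yield, promote→Q0. Q0=[P1] Q1=[P2,P3] Q2=[]
t=30-31: P1@Q0 runs 1, rem=5, I/O yield, promote→Q0. Q0=[P1] Q1=[P2,P3] Q2=[]
t=31-32: P1@Q0 runs 1, rem=4, I/O yield, promote→Q0. Q0=[P1] Q1=[P2,P3] Q2=[]
t=32-33: P1@Q0 runs 1, rem=3, I/O yield, promote→Q0. Q0=[P1] Q1=[P2,P3] Q2=[]
t=33-34: P1@Q0 runs 1, rem=2, I/O yield, promote→Q0. Q0=[P1] Q1=[P2,P3] Q2=[]
t=34-35: P1@Q0 runs 1, rem=1, I/O yield, promote→Q0. Q0=[P1] Q1=[P2,P3] Q2=[]
t=35-36: P1@Q0 runs 1, rem=0, completes. Q0=[] Q1=[P2,P3] Q2=[]
t=36-42: P2@Q1 runs 6, rem=4, quantum used, demote→Q2. Q0=[] Q1=[P3] Q2=[P2]
t=42-45: P3@Q1 runs 3, rem=0, completes. Q0=[] Q1=[] Q2=[P2]
t=45-49: P2@Q2 runs 4, rem=0, completes. Q0=[] Q1=[] Q2=[]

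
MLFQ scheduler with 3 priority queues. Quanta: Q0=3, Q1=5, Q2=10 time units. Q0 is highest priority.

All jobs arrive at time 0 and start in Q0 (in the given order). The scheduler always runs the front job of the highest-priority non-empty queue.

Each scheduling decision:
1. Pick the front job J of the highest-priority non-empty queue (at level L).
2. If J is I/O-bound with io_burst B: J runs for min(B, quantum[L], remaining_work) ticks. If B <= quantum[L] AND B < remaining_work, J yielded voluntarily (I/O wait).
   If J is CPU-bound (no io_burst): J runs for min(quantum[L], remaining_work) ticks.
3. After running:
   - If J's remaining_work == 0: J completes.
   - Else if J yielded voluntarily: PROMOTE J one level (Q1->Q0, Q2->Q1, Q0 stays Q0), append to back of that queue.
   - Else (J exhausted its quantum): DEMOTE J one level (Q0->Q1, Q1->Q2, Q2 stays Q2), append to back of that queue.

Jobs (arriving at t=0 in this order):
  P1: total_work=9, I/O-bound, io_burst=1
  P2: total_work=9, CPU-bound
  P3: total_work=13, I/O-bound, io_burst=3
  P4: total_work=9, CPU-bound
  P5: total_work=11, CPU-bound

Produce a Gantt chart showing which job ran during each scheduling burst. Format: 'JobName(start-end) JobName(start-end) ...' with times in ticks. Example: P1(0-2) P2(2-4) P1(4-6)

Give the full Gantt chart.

Answer: P1(0-1) P2(1-4) P3(4-7) P4(7-10) P5(10-13) P1(13-14) P3(14-17) P1(17-18) P3(18-21) P1(21-22) P3(22-25) P1(25-26) P3(26-27) P1(27-28) P1(28-29) P1(29-30) P1(30-31) P2(31-36) P4(36-41) P5(41-46) P2(46-47) P4(47-48) P5(48-51)

Derivation:
t=0-1: P1@Q0 runs 1, rem=8, I/O yield, promote→Q0. Q0=[P2,P3,P4,P5,P1] Q1=[] Q2=[]
t=1-4: P2@Q0 runs 3, rem=6, quantum used, demote→Q1. Q0=[P3,P4,P5,P1] Q1=[P2] Q2=[]
t=4-7: P3@Q0 runs 3, rem=10, I/O yield, promote→Q0. Q0=[P4,P5,P1,P3] Q1=[P2] Q2=[]
t=7-10: P4@Q0 runs 3, rem=6, quantum used, demote→Q1. Q0=[P5,P1,P3] Q1=[P2,P4] Q2=[]
t=10-13: P5@Q0 runs 3, rem=8, quantum used, demote→Q1. Q0=[P1,P3] Q1=[P2,P4,P5] Q2=[]
t=13-14: P1@Q0 runs 1, rem=7, I/O yield, promote→Q0. Q0=[P3,P1] Q1=[P2,P4,P5] Q2=[]
t=14-17: P3@Q0 runs 3, rem=7, I/O yield, promote→Q0. Q0=[P1,P3] Q1=[P2,P4,P5] Q2=[]
t=17-18: P1@Q0 runs 1, rem=6, I/O yield, promote→Q0. Q0=[P3,P1] Q1=[P2,P4,P5] Q2=[]
t=18-21: P3@Q0 runs 3, rem=4, I/O yield, promote→Q0. Q0=[P1,P3] Q1=[P2,P4,P5] Q2=[]
t=21-22: P1@Q0 runs 1, rem=5, I/O yield, promote→Q0. Q0=[P3,P1] Q1=[P2,P4,P5] Q2=[]
t=22-25: P3@Q0 runs 3, rem=1, I/O yield, promote→Q0. Q0=[P1,P3] Q1=[P2,P4,P5] Q2=[]
t=25-26: P1@Q0 runs 1, rem=4, I/O yield, promote→Q0. Q0=[P3,P1] Q1=[P2,P4,P5] Q2=[]
t=26-27: P3@Q0 runs 1, rem=0, completes. Q0=[P1] Q1=[P2,P4,P5] Q2=[]
t=27-28: P1@Q0 runs 1, rem=3, I/O yield, promote→Q0. Q0=[P1] Q1=[P2,P4,P5] Q2=[]
t=28-29: P1@Q0 runs 1, rem=2, I/O yield, promote→Q0. Q0=[P1] Q1=[P2,P4,P5] Q2=[]
t=29-30: P1@Q0 runs 1, rem=1, I/O yield, promote→Q0. Q0=[P1] Q1=[P2,P4,P5] Q2=[]
t=30-31: P1@Q0 runs 1, rem=0, completes. Q0=[] Q1=[P2,P4,P5] Q2=[]
t=31-36: P2@Q1 runs 5, rem=1, quantum used, demote→Q2. Q0=[] Q1=[P4,P5] Q2=[P2]
t=36-41: P4@Q1 runs 5, rem=1, quantum used, demote→Q2. Q0=[] Q1=[P5] Q2=[P2,P4]
t=41-46: P5@Q1 runs 5, rem=3, quantum used, demote→Q2. Q0=[] Q1=[] Q2=[P2,P4,P5]
t=46-47: P2@Q2 runs 1, rem=0, completes. Q0=[] Q1=[] Q2=[P4,P5]
t=47-48: P4@Q2 runs 1, rem=0, completes. Q0=[] Q1=[] Q2=[P5]
t=48-51: P5@Q2 runs 3, rem=0, completes. Q0=[] Q1=[] Q2=[]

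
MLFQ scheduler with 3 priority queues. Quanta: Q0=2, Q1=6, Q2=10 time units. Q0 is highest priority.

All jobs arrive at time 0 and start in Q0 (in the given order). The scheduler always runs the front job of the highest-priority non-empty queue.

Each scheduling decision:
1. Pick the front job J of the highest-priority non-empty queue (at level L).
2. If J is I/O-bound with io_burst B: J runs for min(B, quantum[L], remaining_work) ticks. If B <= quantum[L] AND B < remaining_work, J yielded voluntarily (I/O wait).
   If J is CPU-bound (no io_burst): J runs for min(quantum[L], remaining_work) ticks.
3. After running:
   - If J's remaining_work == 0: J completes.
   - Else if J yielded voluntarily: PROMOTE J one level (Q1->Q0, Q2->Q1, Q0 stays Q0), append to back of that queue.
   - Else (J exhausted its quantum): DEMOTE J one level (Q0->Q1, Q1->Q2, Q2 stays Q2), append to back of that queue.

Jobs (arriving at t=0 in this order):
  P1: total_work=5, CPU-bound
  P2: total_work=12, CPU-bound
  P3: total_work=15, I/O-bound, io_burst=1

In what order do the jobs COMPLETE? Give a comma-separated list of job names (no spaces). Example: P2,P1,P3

Answer: P3,P1,P2

Derivation:
t=0-2: P1@Q0 runs 2, rem=3, quantum used, demote→Q1. Q0=[P2,P3] Q1=[P1] Q2=[]
t=2-4: P2@Q0 runs 2, rem=10, quantum used, demote→Q1. Q0=[P3] Q1=[P1,P2] Q2=[]
t=4-5: P3@Q0 runs 1, rem=14, I/O yield, promote→Q0. Q0=[P3] Q1=[P1,P2] Q2=[]
t=5-6: P3@Q0 runs 1, rem=13, I/O yield, promote→Q0. Q0=[P3] Q1=[P1,P2] Q2=[]
t=6-7: P3@Q0 runs 1, rem=12, I/O yield, promote→Q0. Q0=[P3] Q1=[P1,P2] Q2=[]
t=7-8: P3@Q0 runs 1, rem=11, I/O yield, promote→Q0. Q0=[P3] Q1=[P1,P2] Q2=[]
t=8-9: P3@Q0 runs 1, rem=10, I/O yield, promote→Q0. Q0=[P3] Q1=[P1,P2] Q2=[]
t=9-10: P3@Q0 runs 1, rem=9, I/O yield, promote→Q0. Q0=[P3] Q1=[P1,P2] Q2=[]
t=10-11: P3@Q0 runs 1, rem=8, I/O yield, promote→Q0. Q0=[P3] Q1=[P1,P2] Q2=[]
t=11-12: P3@Q0 runs 1, rem=7, I/O yield, promote→Q0. Q0=[P3] Q1=[P1,P2] Q2=[]
t=12-13: P3@Q0 runs 1, rem=6, I/O yield, promote→Q0. Q0=[P3] Q1=[P1,P2] Q2=[]
t=13-14: P3@Q0 runs 1, rem=5, I/O yield, promote→Q0. Q0=[P3] Q1=[P1,P2] Q2=[]
t=14-15: P3@Q0 runs 1, rem=4, I/O yield, promote→Q0. Q0=[P3] Q1=[P1,P2] Q2=[]
t=15-16: P3@Q0 runs 1, rem=3, I/O yield, promote→Q0. Q0=[P3] Q1=[P1,P2] Q2=[]
t=16-17: P3@Q0 runs 1, rem=2, I/O yield, promote→Q0. Q0=[P3] Q1=[P1,P2] Q2=[]
t=17-18: P3@Q0 runs 1, rem=1, I/O yield, promote→Q0. Q0=[P3] Q1=[P1,P2] Q2=[]
t=18-19: P3@Q0 runs 1, rem=0, completes. Q0=[] Q1=[P1,P2] Q2=[]
t=19-22: P1@Q1 runs 3, rem=0, completes. Q0=[] Q1=[P2] Q2=[]
t=22-28: P2@Q1 runs 6, rem=4, quantum used, demote→Q2. Q0=[] Q1=[] Q2=[P2]
t=28-32: P2@Q2 runs 4, rem=0, completes. Q0=[] Q1=[] Q2=[]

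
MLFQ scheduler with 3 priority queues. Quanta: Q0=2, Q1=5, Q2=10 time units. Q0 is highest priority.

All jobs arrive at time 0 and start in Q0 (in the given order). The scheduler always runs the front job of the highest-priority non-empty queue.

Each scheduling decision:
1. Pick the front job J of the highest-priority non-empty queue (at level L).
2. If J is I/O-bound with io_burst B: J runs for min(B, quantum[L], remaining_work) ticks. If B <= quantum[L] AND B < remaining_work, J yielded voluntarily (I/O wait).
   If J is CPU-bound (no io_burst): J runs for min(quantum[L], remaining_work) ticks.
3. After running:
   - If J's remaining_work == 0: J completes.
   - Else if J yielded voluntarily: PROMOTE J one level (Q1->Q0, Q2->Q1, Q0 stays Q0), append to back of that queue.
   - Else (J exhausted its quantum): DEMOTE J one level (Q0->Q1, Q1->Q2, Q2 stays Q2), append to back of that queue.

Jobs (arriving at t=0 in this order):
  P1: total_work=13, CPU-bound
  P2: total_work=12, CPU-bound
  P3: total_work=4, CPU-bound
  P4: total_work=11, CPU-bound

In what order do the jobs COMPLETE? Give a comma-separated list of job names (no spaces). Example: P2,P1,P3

Answer: P3,P1,P2,P4

Derivation:
t=0-2: P1@Q0 runs 2, rem=11, quantum used, demote→Q1. Q0=[P2,P3,P4] Q1=[P1] Q2=[]
t=2-4: P2@Q0 runs 2, rem=10, quantum used, demote→Q1. Q0=[P3,P4] Q1=[P1,P2] Q2=[]
t=4-6: P3@Q0 runs 2, rem=2, quantum used, demote→Q1. Q0=[P4] Q1=[P1,P2,P3] Q2=[]
t=6-8: P4@Q0 runs 2, rem=9, quantum used, demote→Q1. Q0=[] Q1=[P1,P2,P3,P4] Q2=[]
t=8-13: P1@Q1 runs 5, rem=6, quantum used, demote→Q2. Q0=[] Q1=[P2,P3,P4] Q2=[P1]
t=13-18: P2@Q1 runs 5, rem=5, quantum used, demote→Q2. Q0=[] Q1=[P3,P4] Q2=[P1,P2]
t=18-20: P3@Q1 runs 2, rem=0, completes. Q0=[] Q1=[P4] Q2=[P1,P2]
t=20-25: P4@Q1 runs 5, rem=4, quantum used, demote→Q2. Q0=[] Q1=[] Q2=[P1,P2,P4]
t=25-31: P1@Q2 runs 6, rem=0, completes. Q0=[] Q1=[] Q2=[P2,P4]
t=31-36: P2@Q2 runs 5, rem=0, completes. Q0=[] Q1=[] Q2=[P4]
t=36-40: P4@Q2 runs 4, rem=0, completes. Q0=[] Q1=[] Q2=[]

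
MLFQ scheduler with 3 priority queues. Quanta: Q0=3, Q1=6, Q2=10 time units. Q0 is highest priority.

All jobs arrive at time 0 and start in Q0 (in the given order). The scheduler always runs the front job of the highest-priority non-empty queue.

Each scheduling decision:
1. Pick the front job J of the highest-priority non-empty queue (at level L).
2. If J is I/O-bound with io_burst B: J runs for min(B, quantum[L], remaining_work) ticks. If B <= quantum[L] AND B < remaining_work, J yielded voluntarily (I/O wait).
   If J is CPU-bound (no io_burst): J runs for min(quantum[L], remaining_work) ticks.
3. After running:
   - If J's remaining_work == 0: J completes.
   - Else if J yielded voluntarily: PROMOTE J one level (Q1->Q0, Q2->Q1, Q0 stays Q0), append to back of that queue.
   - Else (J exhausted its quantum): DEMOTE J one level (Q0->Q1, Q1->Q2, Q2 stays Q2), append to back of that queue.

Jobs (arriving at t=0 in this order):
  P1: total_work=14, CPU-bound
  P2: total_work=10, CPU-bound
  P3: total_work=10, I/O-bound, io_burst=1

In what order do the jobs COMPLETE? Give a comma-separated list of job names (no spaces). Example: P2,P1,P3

t=0-3: P1@Q0 runs 3, rem=11, quantum used, demote→Q1. Q0=[P2,P3] Q1=[P1] Q2=[]
t=3-6: P2@Q0 runs 3, rem=7, quantum used, demote→Q1. Q0=[P3] Q1=[P1,P2] Q2=[]
t=6-7: P3@Q0 runs 1, rem=9, I/O yield, promote→Q0. Q0=[P3] Q1=[P1,P2] Q2=[]
t=7-8: P3@Q0 runs 1, rem=8, I/O yield, promote→Q0. Q0=[P3] Q1=[P1,P2] Q2=[]
t=8-9: P3@Q0 runs 1, rem=7, I/O yield, promote→Q0. Q0=[P3] Q1=[P1,P2] Q2=[]
t=9-10: P3@Q0 runs 1, rem=6, I/O yield, promote→Q0. Q0=[P3] Q1=[P1,P2] Q2=[]
t=10-11: P3@Q0 runs 1, rem=5, I/O yield, promote→Q0. Q0=[P3] Q1=[P1,P2] Q2=[]
t=11-12: P3@Q0 runs 1, rem=4, I/O yield, promote→Q0. Q0=[P3] Q1=[P1,P2] Q2=[]
t=12-13: P3@Q0 runs 1, rem=3, I/O yield, promote→Q0. Q0=[P3] Q1=[P1,P2] Q2=[]
t=13-14: P3@Q0 runs 1, rem=2, I/O yield, promote→Q0. Q0=[P3] Q1=[P1,P2] Q2=[]
t=14-15: P3@Q0 runs 1, rem=1, I/O yield, promote→Q0. Q0=[P3] Q1=[P1,P2] Q2=[]
t=15-16: P3@Q0 runs 1, rem=0, completes. Q0=[] Q1=[P1,P2] Q2=[]
t=16-22: P1@Q1 runs 6, rem=5, quantum used, demote→Q2. Q0=[] Q1=[P2] Q2=[P1]
t=22-28: P2@Q1 runs 6, rem=1, quantum used, demote→Q2. Q0=[] Q1=[] Q2=[P1,P2]
t=28-33: P1@Q2 runs 5, rem=0, completes. Q0=[] Q1=[] Q2=[P2]
t=33-34: P2@Q2 runs 1, rem=0, completes. Q0=[] Q1=[] Q2=[]

Answer: P3,P1,P2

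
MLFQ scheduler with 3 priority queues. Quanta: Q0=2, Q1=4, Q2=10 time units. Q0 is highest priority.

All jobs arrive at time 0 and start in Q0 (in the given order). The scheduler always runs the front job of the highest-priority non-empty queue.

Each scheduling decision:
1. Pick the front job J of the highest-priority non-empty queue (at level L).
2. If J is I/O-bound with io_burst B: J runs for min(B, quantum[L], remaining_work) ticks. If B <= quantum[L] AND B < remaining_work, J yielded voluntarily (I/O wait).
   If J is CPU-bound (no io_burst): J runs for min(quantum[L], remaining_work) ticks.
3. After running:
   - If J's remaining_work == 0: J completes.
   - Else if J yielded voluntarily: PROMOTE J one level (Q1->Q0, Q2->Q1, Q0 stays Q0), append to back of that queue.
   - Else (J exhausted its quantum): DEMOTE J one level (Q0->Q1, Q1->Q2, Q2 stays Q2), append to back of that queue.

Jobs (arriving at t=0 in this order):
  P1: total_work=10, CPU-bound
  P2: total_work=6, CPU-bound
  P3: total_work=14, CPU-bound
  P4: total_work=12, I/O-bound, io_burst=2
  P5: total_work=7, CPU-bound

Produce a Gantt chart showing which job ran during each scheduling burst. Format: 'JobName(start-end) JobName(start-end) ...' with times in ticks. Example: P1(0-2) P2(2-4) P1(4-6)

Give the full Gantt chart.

t=0-2: P1@Q0 runs 2, rem=8, quantum used, demote→Q1. Q0=[P2,P3,P4,P5] Q1=[P1] Q2=[]
t=2-4: P2@Q0 runs 2, rem=4, quantum used, demote→Q1. Q0=[P3,P4,P5] Q1=[P1,P2] Q2=[]
t=4-6: P3@Q0 runs 2, rem=12, quantum used, demote→Q1. Q0=[P4,P5] Q1=[P1,P2,P3] Q2=[]
t=6-8: P4@Q0 runs 2, rem=10, I/O yield, promote→Q0. Q0=[P5,P4] Q1=[P1,P2,P3] Q2=[]
t=8-10: P5@Q0 runs 2, rem=5, quantum used, demote→Q1. Q0=[P4] Q1=[P1,P2,P3,P5] Q2=[]
t=10-12: P4@Q0 runs 2, rem=8, I/O yield, promote→Q0. Q0=[P4] Q1=[P1,P2,P3,P5] Q2=[]
t=12-14: P4@Q0 runs 2, rem=6, I/O yield, promote→Q0. Q0=[P4] Q1=[P1,P2,P3,P5] Q2=[]
t=14-16: P4@Q0 runs 2, rem=4, I/O yield, promote→Q0. Q0=[P4] Q1=[P1,P2,P3,P5] Q2=[]
t=16-18: P4@Q0 runs 2, rem=2, I/O yield, promote→Q0. Q0=[P4] Q1=[P1,P2,P3,P5] Q2=[]
t=18-20: P4@Q0 runs 2, rem=0, completes. Q0=[] Q1=[P1,P2,P3,P5] Q2=[]
t=20-24: P1@Q1 runs 4, rem=4, quantum used, demote→Q2. Q0=[] Q1=[P2,P3,P5] Q2=[P1]
t=24-28: P2@Q1 runs 4, rem=0, completes. Q0=[] Q1=[P3,P5] Q2=[P1]
t=28-32: P3@Q1 runs 4, rem=8, quantum used, demote→Q2. Q0=[] Q1=[P5] Q2=[P1,P3]
t=32-36: P5@Q1 runs 4, rem=1, quantum used, demote→Q2. Q0=[] Q1=[] Q2=[P1,P3,P5]
t=36-40: P1@Q2 runs 4, rem=0, completes. Q0=[] Q1=[] Q2=[P3,P5]
t=40-48: P3@Q2 runs 8, rem=0, completes. Q0=[] Q1=[] Q2=[P5]
t=48-49: P5@Q2 runs 1, rem=0, completes. Q0=[] Q1=[] Q2=[]

Answer: P1(0-2) P2(2-4) P3(4-6) P4(6-8) P5(8-10) P4(10-12) P4(12-14) P4(14-16) P4(16-18) P4(18-20) P1(20-24) P2(24-28) P3(28-32) P5(32-36) P1(36-40) P3(40-48) P5(48-49)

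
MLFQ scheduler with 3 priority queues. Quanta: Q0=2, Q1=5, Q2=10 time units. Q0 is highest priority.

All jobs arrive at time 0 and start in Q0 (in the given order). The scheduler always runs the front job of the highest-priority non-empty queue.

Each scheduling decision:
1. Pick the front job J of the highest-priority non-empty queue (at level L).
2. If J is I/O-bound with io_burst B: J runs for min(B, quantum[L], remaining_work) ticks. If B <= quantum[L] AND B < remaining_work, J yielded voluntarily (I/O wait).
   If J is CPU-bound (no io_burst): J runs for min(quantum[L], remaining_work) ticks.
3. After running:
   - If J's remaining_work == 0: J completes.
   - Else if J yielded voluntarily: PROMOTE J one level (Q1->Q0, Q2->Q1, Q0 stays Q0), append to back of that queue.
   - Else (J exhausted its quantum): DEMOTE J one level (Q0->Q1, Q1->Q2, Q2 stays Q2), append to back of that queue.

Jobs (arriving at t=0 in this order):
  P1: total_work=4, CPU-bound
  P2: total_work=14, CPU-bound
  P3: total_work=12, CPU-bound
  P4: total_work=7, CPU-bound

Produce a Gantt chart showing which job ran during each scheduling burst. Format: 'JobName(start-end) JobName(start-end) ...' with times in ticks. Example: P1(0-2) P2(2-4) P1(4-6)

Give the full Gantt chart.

Answer: P1(0-2) P2(2-4) P3(4-6) P4(6-8) P1(8-10) P2(10-15) P3(15-20) P4(20-25) P2(25-32) P3(32-37)

Derivation:
t=0-2: P1@Q0 runs 2, rem=2, quantum used, demote→Q1. Q0=[P2,P3,P4] Q1=[P1] Q2=[]
t=2-4: P2@Q0 runs 2, rem=12, quantum used, demote→Q1. Q0=[P3,P4] Q1=[P1,P2] Q2=[]
t=4-6: P3@Q0 runs 2, rem=10, quantum used, demote→Q1. Q0=[P4] Q1=[P1,P2,P3] Q2=[]
t=6-8: P4@Q0 runs 2, rem=5, quantum used, demote→Q1. Q0=[] Q1=[P1,P2,P3,P4] Q2=[]
t=8-10: P1@Q1 runs 2, rem=0, completes. Q0=[] Q1=[P2,P3,P4] Q2=[]
t=10-15: P2@Q1 runs 5, rem=7, quantum used, demote→Q2. Q0=[] Q1=[P3,P4] Q2=[P2]
t=15-20: P3@Q1 runs 5, rem=5, quantum used, demote→Q2. Q0=[] Q1=[P4] Q2=[P2,P3]
t=20-25: P4@Q1 runs 5, rem=0, completes. Q0=[] Q1=[] Q2=[P2,P3]
t=25-32: P2@Q2 runs 7, rem=0, completes. Q0=[] Q1=[] Q2=[P3]
t=32-37: P3@Q2 runs 5, rem=0, completes. Q0=[] Q1=[] Q2=[]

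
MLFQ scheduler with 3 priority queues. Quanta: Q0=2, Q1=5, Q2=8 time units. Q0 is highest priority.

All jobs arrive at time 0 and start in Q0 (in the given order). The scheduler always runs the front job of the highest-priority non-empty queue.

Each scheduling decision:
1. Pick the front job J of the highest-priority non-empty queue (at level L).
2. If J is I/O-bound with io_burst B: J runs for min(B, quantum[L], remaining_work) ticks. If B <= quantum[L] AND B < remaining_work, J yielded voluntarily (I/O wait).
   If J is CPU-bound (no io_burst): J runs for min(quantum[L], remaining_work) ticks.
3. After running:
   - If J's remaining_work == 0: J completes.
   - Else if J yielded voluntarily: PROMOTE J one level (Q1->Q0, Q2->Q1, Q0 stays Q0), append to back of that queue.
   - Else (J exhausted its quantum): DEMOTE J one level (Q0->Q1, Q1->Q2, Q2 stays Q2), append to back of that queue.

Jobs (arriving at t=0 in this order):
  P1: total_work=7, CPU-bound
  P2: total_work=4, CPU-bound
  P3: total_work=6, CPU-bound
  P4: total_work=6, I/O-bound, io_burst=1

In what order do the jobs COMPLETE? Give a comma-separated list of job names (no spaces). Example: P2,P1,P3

t=0-2: P1@Q0 runs 2, rem=5, quantum used, demote→Q1. Q0=[P2,P3,P4] Q1=[P1] Q2=[]
t=2-4: P2@Q0 runs 2, rem=2, quantum used, demote→Q1. Q0=[P3,P4] Q1=[P1,P2] Q2=[]
t=4-6: P3@Q0 runs 2, rem=4, quantum used, demote→Q1. Q0=[P4] Q1=[P1,P2,P3] Q2=[]
t=6-7: P4@Q0 runs 1, rem=5, I/O yield, promote→Q0. Q0=[P4] Q1=[P1,P2,P3] Q2=[]
t=7-8: P4@Q0 runs 1, rem=4, I/O yield, promote→Q0. Q0=[P4] Q1=[P1,P2,P3] Q2=[]
t=8-9: P4@Q0 runs 1, rem=3, I/O yield, promote→Q0. Q0=[P4] Q1=[P1,P2,P3] Q2=[]
t=9-10: P4@Q0 runs 1, rem=2, I/O yield, promote→Q0. Q0=[P4] Q1=[P1,P2,P3] Q2=[]
t=10-11: P4@Q0 runs 1, rem=1, I/O yield, promote→Q0. Q0=[P4] Q1=[P1,P2,P3] Q2=[]
t=11-12: P4@Q0 runs 1, rem=0, completes. Q0=[] Q1=[P1,P2,P3] Q2=[]
t=12-17: P1@Q1 runs 5, rem=0, completes. Q0=[] Q1=[P2,P3] Q2=[]
t=17-19: P2@Q1 runs 2, rem=0, completes. Q0=[] Q1=[P3] Q2=[]
t=19-23: P3@Q1 runs 4, rem=0, completes. Q0=[] Q1=[] Q2=[]

Answer: P4,P1,P2,P3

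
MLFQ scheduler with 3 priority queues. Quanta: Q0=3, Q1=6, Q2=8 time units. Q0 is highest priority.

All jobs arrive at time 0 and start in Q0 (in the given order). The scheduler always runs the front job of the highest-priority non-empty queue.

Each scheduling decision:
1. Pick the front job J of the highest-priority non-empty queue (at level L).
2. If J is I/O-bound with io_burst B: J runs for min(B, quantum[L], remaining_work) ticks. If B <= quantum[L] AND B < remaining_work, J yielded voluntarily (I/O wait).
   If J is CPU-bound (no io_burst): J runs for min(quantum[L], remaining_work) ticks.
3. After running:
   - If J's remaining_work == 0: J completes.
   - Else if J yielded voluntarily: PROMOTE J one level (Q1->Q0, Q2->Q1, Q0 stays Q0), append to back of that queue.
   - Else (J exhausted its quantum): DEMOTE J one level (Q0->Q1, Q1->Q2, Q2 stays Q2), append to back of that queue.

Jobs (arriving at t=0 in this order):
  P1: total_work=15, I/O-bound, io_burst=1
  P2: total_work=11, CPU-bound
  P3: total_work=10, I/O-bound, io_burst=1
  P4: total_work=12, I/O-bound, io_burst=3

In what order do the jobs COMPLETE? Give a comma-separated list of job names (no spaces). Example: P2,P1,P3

t=0-1: P1@Q0 runs 1, rem=14, I/O yield, promote→Q0. Q0=[P2,P3,P4,P1] Q1=[] Q2=[]
t=1-4: P2@Q0 runs 3, rem=8, quantum used, demote→Q1. Q0=[P3,P4,P1] Q1=[P2] Q2=[]
t=4-5: P3@Q0 runs 1, rem=9, I/O yield, promote→Q0. Q0=[P4,P1,P3] Q1=[P2] Q2=[]
t=5-8: P4@Q0 runs 3, rem=9, I/O yield, promote→Q0. Q0=[P1,P3,P4] Q1=[P2] Q2=[]
t=8-9: P1@Q0 runs 1, rem=13, I/O yield, promote→Q0. Q0=[P3,P4,P1] Q1=[P2] Q2=[]
t=9-10: P3@Q0 runs 1, rem=8, I/O yield, promote→Q0. Q0=[P4,P1,P3] Q1=[P2] Q2=[]
t=10-13: P4@Q0 runs 3, rem=6, I/O yield, promote→Q0. Q0=[P1,P3,P4] Q1=[P2] Q2=[]
t=13-14: P1@Q0 runs 1, rem=12, I/O yield, promote→Q0. Q0=[P3,P4,P1] Q1=[P2] Q2=[]
t=14-15: P3@Q0 runs 1, rem=7, I/O yield, promote→Q0. Q0=[P4,P1,P3] Q1=[P2] Q2=[]
t=15-18: P4@Q0 runs 3, rem=3, I/O yield, promote→Q0. Q0=[P1,P3,P4] Q1=[P2] Q2=[]
t=18-19: P1@Q0 runs 1, rem=11, I/O yield, promote→Q0. Q0=[P3,P4,P1] Q1=[P2] Q2=[]
t=19-20: P3@Q0 runs 1, rem=6, I/O yield, promote→Q0. Q0=[P4,P1,P3] Q1=[P2] Q2=[]
t=20-23: P4@Q0 runs 3, rem=0, completes. Q0=[P1,P3] Q1=[P2] Q2=[]
t=23-24: P1@Q0 runs 1, rem=10, I/O yield, promote→Q0. Q0=[P3,P1] Q1=[P2] Q2=[]
t=24-25: P3@Q0 runs 1, rem=5, I/O yield, promote→Q0. Q0=[P1,P3] Q1=[P2] Q2=[]
t=25-26: P1@Q0 runs 1, rem=9, I/O yield, promote→Q0. Q0=[P3,P1] Q1=[P2] Q2=[]
t=26-27: P3@Q0 runs 1, rem=4, I/O yield, promote→Q0. Q0=[P1,P3] Q1=[P2] Q2=[]
t=27-28: P1@Q0 runs 1, rem=8, I/O yield, promote→Q0. Q0=[P3,P1] Q1=[P2] Q2=[]
t=28-29: P3@Q0 runs 1, rem=3, I/O yield, promote→Q0. Q0=[P1,P3] Q1=[P2] Q2=[]
t=29-30: P1@Q0 runs 1, rem=7, I/O yield, promote→Q0. Q0=[P3,P1] Q1=[P2] Q2=[]
t=30-31: P3@Q0 runs 1, rem=2, I/O yield, promote→Q0. Q0=[P1,P3] Q1=[P2] Q2=[]
t=31-32: P1@Q0 runs 1, rem=6, I/O yield, promote→Q0. Q0=[P3,P1] Q1=[P2] Q2=[]
t=32-33: P3@Q0 runs 1, rem=1, I/O yield, promote→Q0. Q0=[P1,P3] Q1=[P2] Q2=[]
t=33-34: P1@Q0 runs 1, rem=5, I/O yield, promote→Q0. Q0=[P3,P1] Q1=[P2] Q2=[]
t=34-35: P3@Q0 runs 1, rem=0, completes. Q0=[P1] Q1=[P2] Q2=[]
t=35-36: P1@Q0 runs 1, rem=4, I/O yield, promote→Q0. Q0=[P1] Q1=[P2] Q2=[]
t=36-37: P1@Q0 runs 1, rem=3, I/O yield, promote→Q0. Q0=[P1] Q1=[P2] Q2=[]
t=37-38: P1@Q0 runs 1, rem=2, I/O yield, promote→Q0. Q0=[P1] Q1=[P2] Q2=[]
t=38-39: P1@Q0 runs 1, rem=1, I/O yield, promote→Q0. Q0=[P1] Q1=[P2] Q2=[]
t=39-40: P1@Q0 runs 1, rem=0, completes. Q0=[] Q1=[P2] Q2=[]
t=40-46: P2@Q1 runs 6, rem=2, quantum used, demote→Q2. Q0=[] Q1=[] Q2=[P2]
t=46-48: P2@Q2 runs 2, rem=0, completes. Q0=[] Q1=[] Q2=[]

Answer: P4,P3,P1,P2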